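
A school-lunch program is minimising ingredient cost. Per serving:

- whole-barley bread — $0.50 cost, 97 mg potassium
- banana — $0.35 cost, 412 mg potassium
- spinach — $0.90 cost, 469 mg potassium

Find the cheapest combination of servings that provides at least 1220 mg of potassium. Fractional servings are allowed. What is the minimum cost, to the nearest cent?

Cost per mg of potassium: banana $0.0008, spinach $0.0019, whole-barley bread $0.0052.
With no serving limits, use only banana: 1220 mg / 412 mg = 2.961 servings × $0.35 = $1.04.

$1.04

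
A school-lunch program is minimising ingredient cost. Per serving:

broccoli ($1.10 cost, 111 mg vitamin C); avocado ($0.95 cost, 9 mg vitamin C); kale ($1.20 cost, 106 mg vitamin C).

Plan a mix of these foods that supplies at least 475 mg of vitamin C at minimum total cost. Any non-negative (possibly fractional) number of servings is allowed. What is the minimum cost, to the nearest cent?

$4.71

Cost per mg of vitamin C: broccoli $0.0099, kale $0.0113, avocado $0.1056.
With no serving limits, use only broccoli: 475 mg / 111 mg = 4.279 servings × $1.10 = $4.71.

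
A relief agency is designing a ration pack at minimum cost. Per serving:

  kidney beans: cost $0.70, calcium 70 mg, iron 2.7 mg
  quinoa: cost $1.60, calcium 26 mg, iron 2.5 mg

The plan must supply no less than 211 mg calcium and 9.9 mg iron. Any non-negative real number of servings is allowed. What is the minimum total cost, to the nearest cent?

Compare the cost at each extreme point of the feasible region.
kidney beans only: max(211/70, 9.9/2.7) = 3.667 servings → $2.57.
quinoa only: max(211/26, 9.9/2.5) = 8.115 servings → $12.98.
kidney beans + quinoa with both tight: 2.577 servings and 1.177 servings → $3.69.
Cheapest feasible corner: $2.57.

$2.57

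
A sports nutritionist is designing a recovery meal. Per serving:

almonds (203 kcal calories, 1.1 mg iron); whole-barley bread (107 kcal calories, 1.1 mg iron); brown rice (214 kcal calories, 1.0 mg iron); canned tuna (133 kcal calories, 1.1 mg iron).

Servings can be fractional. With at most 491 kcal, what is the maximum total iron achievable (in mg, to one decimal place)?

Iron per kcal: whole-barley bread 0.01028, canned tuna 0.008271, almonds 0.005419, brown rice 0.004673.
With no serving limits, spend the whole calories allowance on whole-barley bread: 491 kcal / 107 kcal × 1.1 mg = 5.0 mg.

5.0 mg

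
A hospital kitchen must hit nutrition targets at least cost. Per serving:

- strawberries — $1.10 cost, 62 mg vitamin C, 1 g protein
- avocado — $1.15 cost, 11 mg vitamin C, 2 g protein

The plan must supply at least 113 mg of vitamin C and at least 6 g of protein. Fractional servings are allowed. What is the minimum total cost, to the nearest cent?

$4.19

The cheapest plan sits at a corner of the feasible region — with two constraints it uses at most two foods.
strawberries only: max(113/62, 6/1) = 6 servings → $6.60.
avocado only: max(113/11, 6/2) = 10.27 servings → $11.81.
strawberries + avocado with both tight: 1.416 servings and 2.292 servings → $4.19.
Cheapest feasible corner: $4.19.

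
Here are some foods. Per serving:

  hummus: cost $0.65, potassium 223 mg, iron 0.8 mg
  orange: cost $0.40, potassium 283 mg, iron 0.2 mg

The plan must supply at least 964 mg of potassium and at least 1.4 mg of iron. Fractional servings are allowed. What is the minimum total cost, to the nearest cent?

Minimising a linear cost over {potassium ≥ 964, iron ≥ 1.4, servings ≥ 0} — the optimum is at a vertex, using one or two foods.
hummus only: max(964/223, 1.4/0.8) = 4.323 servings → $2.81.
orange only: max(964/283, 1.4/0.2) = 7 servings → $2.80.
hummus + orange with both tight: 1.119 servings and 2.525 servings → $1.74.
So the least-cost plan costs $1.74.

$1.74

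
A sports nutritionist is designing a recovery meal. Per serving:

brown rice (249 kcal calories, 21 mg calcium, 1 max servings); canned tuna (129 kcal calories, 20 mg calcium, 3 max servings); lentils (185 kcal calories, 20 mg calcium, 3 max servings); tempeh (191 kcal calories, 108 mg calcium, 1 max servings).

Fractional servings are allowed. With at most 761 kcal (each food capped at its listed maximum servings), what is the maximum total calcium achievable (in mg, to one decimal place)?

187.8 mg

Calcium per kcal: tempeh 0.5654, canned tuna 0.155, lentils 0.1081, brown rice 0.08434.
Take 1 serving of tempeh: uses 191 kcal, +108.0 mg calcium (running total 108.0 mg).
Take 3 servings of canned tuna: uses 387 kcal, +60.0 mg calcium (running total 168.0 mg).
Take 0.9892 servings of lentils: uses 183 kcal, +19.8 mg calcium (running total 187.8 mg).
Filling greedily by calcium-per-kcal is optimal for one linear limit, giving 187.8 mg.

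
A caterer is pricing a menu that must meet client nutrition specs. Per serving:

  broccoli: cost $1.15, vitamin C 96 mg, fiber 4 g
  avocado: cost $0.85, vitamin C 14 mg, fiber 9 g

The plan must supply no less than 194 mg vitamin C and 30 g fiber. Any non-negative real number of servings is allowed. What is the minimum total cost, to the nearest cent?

$4.10

broccoli only: max(194/96, 30/4) = 7.5 servings → $8.62.
avocado only: max(194/14, 30/9) = 13.86 servings → $11.78.
broccoli + avocado with both tight: 1.641 servings and 2.604 servings → $4.10.
So the least-cost plan costs $4.10.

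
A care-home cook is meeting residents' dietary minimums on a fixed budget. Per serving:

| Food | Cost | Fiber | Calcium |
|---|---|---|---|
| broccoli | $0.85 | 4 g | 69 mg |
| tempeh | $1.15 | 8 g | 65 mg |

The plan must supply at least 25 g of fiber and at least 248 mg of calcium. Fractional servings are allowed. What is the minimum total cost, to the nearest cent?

$3.93

Minimising a linear cost over {fiber ≥ 25, calcium ≥ 248, servings ≥ 0} — the optimum is at a vertex, using one or two foods.
broccoli only: max(25/4, 248/69) = 6.25 servings → $5.31.
tempeh only: max(25/8, 248/65) = 3.815 servings → $4.39.
broccoli + tempeh with both tight: 1.229 servings and 2.51 servings → $3.93.
Cheapest feasible corner: $3.93.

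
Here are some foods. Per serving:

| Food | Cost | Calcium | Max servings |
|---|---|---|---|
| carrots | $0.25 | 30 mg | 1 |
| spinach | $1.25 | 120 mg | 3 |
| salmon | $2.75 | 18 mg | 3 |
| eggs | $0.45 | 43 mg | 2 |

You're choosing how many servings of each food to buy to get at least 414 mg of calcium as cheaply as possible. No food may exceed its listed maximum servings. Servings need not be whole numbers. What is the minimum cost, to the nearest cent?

$4.25

Cost per mg of calcium: carrots $0.0083, spinach $0.0104, eggs $0.0105, salmon $0.1528.
Take 1 serving of carrots: +30.0 mg calcium for $0.25 (total $0.25, still need 384.0 mg).
Take 3 servings of spinach: +360.0 mg calcium for $3.75 (total $4.00, still need 24.0 mg).
Take 0.5581 servings of eggs: +24.0 mg calcium for $0.25 (total $4.25, still need 0.0 mg).
Filling from the cheapest source first is optimal under one linear minimum: $4.25.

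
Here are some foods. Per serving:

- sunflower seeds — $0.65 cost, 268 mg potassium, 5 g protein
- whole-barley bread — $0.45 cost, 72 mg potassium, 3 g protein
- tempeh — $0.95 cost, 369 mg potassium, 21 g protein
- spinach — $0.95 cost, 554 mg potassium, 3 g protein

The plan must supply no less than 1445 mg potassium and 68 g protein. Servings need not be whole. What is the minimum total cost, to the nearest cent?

Two binding constraints pin down two serving amounts, so the optimal mix uses at most two foods. The candidates are each food alone (scaled to the tighter of potassium/protein) and each pair with both constraints tight.
sunflower seeds only: max(1445/268, 68/5) = 13.6 servings → $8.84.
whole-barley bread only: max(1445/72, 68/3) = 22.67 servings → $10.20.
tempeh only: max(1445/369, 68/21) = 3.916 servings → $3.72.
spinach only: max(1445/554, 68/3) = 22.67 servings → $21.53.
sunflower seeds + whole-barley bread with both targets exact would need a negative amount; discard.
sunflower seeds + tempeh with both tight: 1.389 servings and 2.907 servings → $3.66.
sunflower seeds + spinach: intersection lies outside the first quadrant.
whole-barley bread + tempeh with both tight: 12.97 servings and 1.385 servings → $7.15.
whole-barley bread + spinach: intersection lies outside the first quadrant.
tempeh + spinach with both tight: 3.167 servings and 0.499 servings → $3.48.
So the least-cost plan costs $3.48.

$3.48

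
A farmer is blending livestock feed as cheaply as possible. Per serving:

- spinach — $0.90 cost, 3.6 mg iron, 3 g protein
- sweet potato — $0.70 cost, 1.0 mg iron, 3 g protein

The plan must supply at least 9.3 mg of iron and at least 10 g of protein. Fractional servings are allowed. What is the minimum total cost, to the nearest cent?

This is a tiny linear program; its minimum lies at a vertex of the feasible set. List the vertices and price them.
spinach only: max(9.3/3.6, 10/3) = 3.333 servings → $3.00.
sweet potato only: max(9.3/1.0, 10/3) = 9.3 servings → $6.51.
spinach + sweet potato with both tight: 2.295 servings and 1.038 servings → $2.79.
So the least-cost plan costs $2.79.

$2.79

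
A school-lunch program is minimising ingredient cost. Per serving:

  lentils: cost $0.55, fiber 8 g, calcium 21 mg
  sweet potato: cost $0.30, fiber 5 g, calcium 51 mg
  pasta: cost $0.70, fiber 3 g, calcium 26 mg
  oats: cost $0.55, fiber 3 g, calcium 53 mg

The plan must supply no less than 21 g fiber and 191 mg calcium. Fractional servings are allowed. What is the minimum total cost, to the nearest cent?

$1.26

With two linear requirements the optimum uses one or two foods; enumerate the corners.
lentils only: max(21/8, 191/21) = 9.095 servings → $5.00.
sweet potato only: max(21/5, 191/51) = 4.2 servings → $1.26.
pasta only: max(21/3, 191/26) = 7.346 servings → $5.14.
oats only: max(21/3, 191/53) = 7 servings → $3.85.
lentils + sweet potato with both tight: 0.3828 servings and 3.587 servings → $1.29.
lentils + pasta with both targets exact would need a negative amount; discard.
lentils + oats with both tight: 1.496 servings and 3.011 servings → $2.48.
sweet potato + pasta with both tight: 1.174 servings and 5.043 servings → $3.88.
sweet potato + oats: the both-tight solution has a negative serving — not a feasible corner.
pasta + oats with both tight: 6.667 servings and 0.3333 servings → $4.85.
Cheapest feasible corner: $1.26.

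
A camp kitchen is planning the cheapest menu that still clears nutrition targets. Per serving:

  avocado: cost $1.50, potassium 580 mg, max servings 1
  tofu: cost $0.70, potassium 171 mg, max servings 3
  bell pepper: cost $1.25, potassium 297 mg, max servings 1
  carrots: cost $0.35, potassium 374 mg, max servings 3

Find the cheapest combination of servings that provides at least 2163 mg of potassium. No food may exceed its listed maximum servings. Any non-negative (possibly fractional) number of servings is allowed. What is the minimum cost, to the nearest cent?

$4.44

Cost per mg of potassium: carrots $0.0009, avocado $0.0026, tofu $0.0041, bell pepper $0.0042.
Take 3 servings of carrots: +1122.0 mg potassium for $1.05 (total $1.05, still need 1041.0 mg).
Take 1 serving of avocado: +580.0 mg potassium for $1.50 (total $2.55, still need 461.0 mg).
Take 2.696 servings of tofu: +461.0 mg potassium for $1.89 (total $4.44, still need 0.0 mg).
Greedy by cheapest-per-mg is optimal for a single linear constraint, so the minimum cost is $4.44.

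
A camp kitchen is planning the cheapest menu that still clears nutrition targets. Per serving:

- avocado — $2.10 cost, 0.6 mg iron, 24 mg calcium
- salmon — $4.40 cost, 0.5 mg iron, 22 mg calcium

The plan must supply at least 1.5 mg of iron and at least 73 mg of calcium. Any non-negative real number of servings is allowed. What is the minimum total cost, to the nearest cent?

Compare the cost at each extreme point of the feasible region.
avocado only: max(1.5/0.6, 73/24) = 3.042 servings → $6.39.
salmon only: max(1.5/0.5, 73/22) = 3.318 servings → $14.60.
avocado + salmon: the both-tight solution has a negative serving — not a feasible corner.
The minimum over all feasible corners is $6.39.

$6.39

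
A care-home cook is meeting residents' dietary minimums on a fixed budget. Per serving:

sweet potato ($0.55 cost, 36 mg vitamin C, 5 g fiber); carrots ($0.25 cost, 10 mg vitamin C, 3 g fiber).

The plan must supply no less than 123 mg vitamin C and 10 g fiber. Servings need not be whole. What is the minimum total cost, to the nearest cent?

sweet potato only: max(123/36, 10/5) = 3.417 servings → $1.88.
carrots only: max(123/10, 10/3) = 12.3 servings → $3.08.
sweet potato + carrots: intersection lies outside the first quadrant.
Cheapest feasible corner: $1.88.

$1.88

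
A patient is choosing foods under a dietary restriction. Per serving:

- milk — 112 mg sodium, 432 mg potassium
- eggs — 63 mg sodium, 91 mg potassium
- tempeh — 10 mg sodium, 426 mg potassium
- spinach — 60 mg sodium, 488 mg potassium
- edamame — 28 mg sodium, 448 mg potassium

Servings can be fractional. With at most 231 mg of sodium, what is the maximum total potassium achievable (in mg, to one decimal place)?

9840.6 mg

Potassium per mg sodium: tempeh 42.6, edamame 16, spinach 8.133, milk 3.857, eggs 1.444.
With no serving limits, spend the whole sodium allowance on tempeh: 231 mg / 10 mg × 426 mg = 9840.6 mg.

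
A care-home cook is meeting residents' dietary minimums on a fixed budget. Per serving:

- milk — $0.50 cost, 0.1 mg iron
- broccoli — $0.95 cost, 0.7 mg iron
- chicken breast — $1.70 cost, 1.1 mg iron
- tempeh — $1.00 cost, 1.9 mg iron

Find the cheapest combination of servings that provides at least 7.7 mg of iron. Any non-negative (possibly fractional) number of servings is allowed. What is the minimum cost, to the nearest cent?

Cost per mg of iron: tempeh $0.5263, broccoli $1.3571, chicken breast $1.5455, milk $5.0000.
With no serving limits, use only tempeh: 7.7 mg / 1.9 mg = 4.053 servings × $1.00 = $4.05.

$4.05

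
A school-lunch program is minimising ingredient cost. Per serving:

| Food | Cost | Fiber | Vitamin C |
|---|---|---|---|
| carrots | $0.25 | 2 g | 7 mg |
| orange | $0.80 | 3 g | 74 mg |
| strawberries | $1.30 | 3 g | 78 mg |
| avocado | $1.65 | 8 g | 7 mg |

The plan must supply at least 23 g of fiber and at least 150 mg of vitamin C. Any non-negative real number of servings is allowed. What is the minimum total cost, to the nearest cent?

$3.34

At the optimum either one food covers both requirements or two foods hit both targets exactly; no other combination can be cheaper.
carrots only: max(23/2, 150/7) = 21.43 servings → $5.36.
orange only: max(23/3, 150/74) = 7.667 servings → $6.13.
strawberries only: max(23/3, 150/78) = 7.667 servings → $9.97.
avocado only: max(23/8, 150/7) = 21.43 servings → $35.36.
carrots + orange with both tight: 9.858 servings and 1.094 servings → $3.34.
carrots + strawberries with both tight: 9.956 servings and 1.03 servings → $3.83.
carrots + avocado: the both-tight solution has a negative serving — not a feasible corner.
orange + strawberries: the both-tight solution has a negative serving — not a feasible corner.
orange + avocado with both tight: 1.82 servings and 2.193 servings → $5.07.
strawberries + avocado with both tight: 1.723 servings and 2.229 servings → $5.92.
Cheapest feasible corner: $3.34.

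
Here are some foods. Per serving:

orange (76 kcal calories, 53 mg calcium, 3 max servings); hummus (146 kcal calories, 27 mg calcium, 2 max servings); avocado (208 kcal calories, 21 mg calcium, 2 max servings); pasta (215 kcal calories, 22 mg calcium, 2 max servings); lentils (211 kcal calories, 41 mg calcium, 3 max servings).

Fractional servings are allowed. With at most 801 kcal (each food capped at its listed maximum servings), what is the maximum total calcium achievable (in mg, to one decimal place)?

270.3 mg

Calcium per kcal: orange 0.6974, lentils 0.1943, hummus 0.1849, pasta 0.1023, avocado 0.101.
Take 3 servings of orange: uses 228 kcal, +159.0 mg calcium (running total 159.0 mg).
Take 2.716 servings of lentils: uses 573 kcal, +111.3 mg calcium (running total 270.3 mg).
Filling greedily by calcium-per-kcal is optimal for one linear limit, giving 270.3 mg.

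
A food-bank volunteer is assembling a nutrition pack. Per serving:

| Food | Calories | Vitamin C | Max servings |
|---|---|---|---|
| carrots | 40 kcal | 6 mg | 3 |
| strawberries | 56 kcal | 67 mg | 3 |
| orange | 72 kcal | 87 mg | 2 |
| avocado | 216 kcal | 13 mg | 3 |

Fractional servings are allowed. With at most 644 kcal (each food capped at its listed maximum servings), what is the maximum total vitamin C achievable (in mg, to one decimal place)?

Vitamin C per kcal: orange 1.208, strawberries 1.196, carrots 0.15, avocado 0.06019.
Take 2 servings of orange: uses 144 kcal, +174.0 mg vitamin C (running total 174.0 mg).
Take 3 servings of strawberries: uses 168 kcal, +201.0 mg vitamin C (running total 375.0 mg).
Take 3 servings of carrots: uses 120 kcal, +18.0 mg vitamin C (running total 393.0 mg).
Take 0.9815 servings of avocado: uses 212 kcal, +12.8 mg vitamin C (running total 405.8 mg).
Filling greedily by vitamin C-per-kcal is optimal for one linear limit, giving 405.8 mg.

405.8 mg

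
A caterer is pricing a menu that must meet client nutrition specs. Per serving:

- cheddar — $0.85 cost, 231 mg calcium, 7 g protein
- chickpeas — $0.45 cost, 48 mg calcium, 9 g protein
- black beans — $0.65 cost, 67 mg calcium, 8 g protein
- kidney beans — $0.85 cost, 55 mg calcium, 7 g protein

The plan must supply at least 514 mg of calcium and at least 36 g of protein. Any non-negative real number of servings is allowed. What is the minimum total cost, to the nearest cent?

Check every corner: each single food scaled to meet both minima, and each pair solved so both constraints bind.
cheddar only: max(514/231, 36/7) = 5.143 servings → $4.37.
chickpeas only: max(514/48, 36/9) = 10.71 servings → $4.82.
black beans only: max(514/67, 36/8) = 7.672 servings → $4.99.
kidney beans only: max(514/55, 36/7) = 9.345 servings → $7.94.
cheddar + chickpeas with both tight: 1.663 servings and 2.707 servings → $2.63.
cheddar + black beans with both tight: 1.233 servings and 3.421 servings → $3.27.
cheddar + kidney beans with both tight: 1.313 servings and 3.83 servings → $4.37.
chickpeas + black beans: intersection lies outside the first quadrant.
chickpeas + kidney beans: the both-tight solution has a negative serving — not a feasible corner.
black beans + kidney beans: intersection lies outside the first quadrant.
The minimum over all feasible corners is $2.63.

$2.63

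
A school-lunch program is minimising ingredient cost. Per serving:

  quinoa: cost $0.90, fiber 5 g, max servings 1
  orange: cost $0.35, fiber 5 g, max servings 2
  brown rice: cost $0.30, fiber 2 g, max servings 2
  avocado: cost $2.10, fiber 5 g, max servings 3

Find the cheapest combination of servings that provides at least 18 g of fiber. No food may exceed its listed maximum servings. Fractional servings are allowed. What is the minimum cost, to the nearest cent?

Cost per g of fiber: orange $0.0700, brown rice $0.1500, quinoa $0.1800, avocado $0.4200.
Take 2 servings of orange: +10.0 g fiber for $0.70 (total $0.70, still need 8.0 g).
Take 2 servings of brown rice: +4.0 g fiber for $0.60 (total $1.30, still need 4.0 g).
Take 0.8 servings of quinoa: +4.0 g fiber for $0.72 (total $2.02, still need 0.0 g).
Greedy by cheapest-per-g is optimal for a single linear constraint, so the minimum cost is $2.02.

$2.02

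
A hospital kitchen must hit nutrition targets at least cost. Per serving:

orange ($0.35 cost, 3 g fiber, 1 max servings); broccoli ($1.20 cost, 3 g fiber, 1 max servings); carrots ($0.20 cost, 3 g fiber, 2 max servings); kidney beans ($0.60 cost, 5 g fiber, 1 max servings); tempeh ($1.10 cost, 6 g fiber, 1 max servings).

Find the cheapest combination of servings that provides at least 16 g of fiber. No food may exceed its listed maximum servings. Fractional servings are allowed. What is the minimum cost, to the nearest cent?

$1.72

Cost per g of fiber: carrots $0.0667, orange $0.1167, kidney beans $0.1200, tempeh $0.1833, broccoli $0.4000.
Take 2 servings of carrots: +6.0 g fiber for $0.40 (total $0.40, still need 10.0 g).
Take 1 serving of orange: +3.0 g fiber for $0.35 (total $0.75, still need 7.0 g).
Take 1 serving of kidney beans: +5.0 g fiber for $0.60 (total $1.35, still need 2.0 g).
Take 0.3333 servings of tempeh: +2.0 g fiber for $0.37 (total $1.72, still need 0.0 g).
Greedy by cheapest-per-g is optimal for a single linear constraint, so the minimum cost is $1.72.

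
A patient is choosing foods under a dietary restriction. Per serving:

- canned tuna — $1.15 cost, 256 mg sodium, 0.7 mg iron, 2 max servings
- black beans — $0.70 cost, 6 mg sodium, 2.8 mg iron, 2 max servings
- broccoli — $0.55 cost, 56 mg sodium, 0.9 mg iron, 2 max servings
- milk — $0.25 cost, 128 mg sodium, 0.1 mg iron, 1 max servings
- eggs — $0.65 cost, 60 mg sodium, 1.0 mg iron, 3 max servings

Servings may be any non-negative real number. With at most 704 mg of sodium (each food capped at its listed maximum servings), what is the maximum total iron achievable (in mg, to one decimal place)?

11.5 mg

Iron per mg sodium: black beans 0.4667, eggs 0.01667, broccoli 0.01607, canned tuna 0.002734, milk 0.0007813.
Take 2 servings of black beans: uses 12 mg sodium, +5.6 mg iron (running total 5.6 mg).
Take 3 servings of eggs: uses 180 mg sodium, +3.0 mg iron (running total 8.6 mg).
Take 2 servings of broccoli: uses 112 mg sodium, +1.8 mg iron (running total 10.4 mg).
Take 1.562 servings of canned tuna: uses 400 mg sodium, +1.1 mg iron (running total 11.5 mg).
Greedy by best ratio exhausts the sodium allowance optimally: 11.5 mg.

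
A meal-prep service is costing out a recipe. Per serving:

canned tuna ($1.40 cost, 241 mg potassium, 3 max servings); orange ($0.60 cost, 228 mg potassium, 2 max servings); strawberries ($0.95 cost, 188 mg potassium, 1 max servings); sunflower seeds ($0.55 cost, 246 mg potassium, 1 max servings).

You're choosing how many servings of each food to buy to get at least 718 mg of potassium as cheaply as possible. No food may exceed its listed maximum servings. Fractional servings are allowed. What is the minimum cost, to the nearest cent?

Cost per mg of potassium: sunflower seeds $0.0022, orange $0.0026, strawberries $0.0051, canned tuna $0.0058.
Take 1 serving of sunflower seeds: +246.0 mg potassium for $0.55 (total $0.55, still need 472.0 mg).
Take 2 servings of orange: +456.0 mg potassium for $1.20 (total $1.75, still need 16.0 mg).
Take 0.08511 servings of strawberries: +16.0 mg potassium for $0.08 (total $1.83, still need 0.0 mg).
Greedy by cheapest-per-mg is optimal for a single linear constraint, so the minimum cost is $1.83.

$1.83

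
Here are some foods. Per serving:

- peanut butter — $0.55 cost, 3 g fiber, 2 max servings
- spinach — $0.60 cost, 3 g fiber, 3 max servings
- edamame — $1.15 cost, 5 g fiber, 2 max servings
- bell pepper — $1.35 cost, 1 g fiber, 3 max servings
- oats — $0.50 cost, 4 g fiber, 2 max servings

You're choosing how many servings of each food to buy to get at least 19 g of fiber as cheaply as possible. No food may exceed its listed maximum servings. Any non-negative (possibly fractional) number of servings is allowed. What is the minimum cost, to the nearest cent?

Cost per g of fiber: oats $0.1250, peanut butter $0.1833, spinach $0.2000, edamame $0.2300, bell pepper $1.3500.
Take 2 servings of oats: +8.0 g fiber for $1.00 (total $1.00, still need 11.0 g).
Take 2 servings of peanut butter: +6.0 g fiber for $1.10 (total $2.10, still need 5.0 g).
Take 1.667 servings of spinach: +5.0 g fiber for $1.00 (total $3.10, still need 0.0 g).
Greedy by cheapest-per-g is optimal for a single linear constraint, so the minimum cost is $3.10.

$3.10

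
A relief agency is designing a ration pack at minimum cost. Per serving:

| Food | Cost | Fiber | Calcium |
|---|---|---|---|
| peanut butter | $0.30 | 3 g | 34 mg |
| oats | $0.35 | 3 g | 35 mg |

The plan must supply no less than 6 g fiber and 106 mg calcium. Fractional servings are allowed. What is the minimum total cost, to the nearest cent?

$0.94

peanut butter only: max(6/3, 106/34) = 3.118 servings → $0.94.
oats only: max(6/3, 106/35) = 3.029 servings → $1.06.
peanut butter + oats with both targets exact would need a negative amount; discard.
Cheapest feasible corner: $0.94.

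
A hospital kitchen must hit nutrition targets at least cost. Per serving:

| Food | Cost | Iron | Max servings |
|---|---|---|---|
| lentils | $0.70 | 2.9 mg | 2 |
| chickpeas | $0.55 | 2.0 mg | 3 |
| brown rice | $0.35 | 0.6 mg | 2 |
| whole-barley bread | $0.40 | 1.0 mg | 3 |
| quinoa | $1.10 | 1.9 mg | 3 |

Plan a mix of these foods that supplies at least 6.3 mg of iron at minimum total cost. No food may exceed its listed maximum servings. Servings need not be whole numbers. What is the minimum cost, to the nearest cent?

Cost per mg of iron: lentils $0.2414, chickpeas $0.2750, whole-barley bread $0.4000, quinoa $0.5789, brown rice $0.5833.
Take 2 servings of lentils: +5.8 mg iron for $1.40 (total $1.40, still need 0.5 mg).
Take 0.25 servings of chickpeas: +0.5 mg iron for $0.14 (total $1.54, still need 0.0 mg).
Greedy by cheapest-per-mg is optimal for a single linear constraint, so the minimum cost is $1.54.

$1.54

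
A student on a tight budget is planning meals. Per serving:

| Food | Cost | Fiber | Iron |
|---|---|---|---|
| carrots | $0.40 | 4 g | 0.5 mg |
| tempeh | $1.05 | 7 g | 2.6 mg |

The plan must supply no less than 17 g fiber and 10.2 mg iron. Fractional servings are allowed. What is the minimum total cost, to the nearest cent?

This is a tiny linear program; its minimum lies at a vertex of the feasible set. List the vertices and price them.
carrots only: max(17/4, 10.2/0.5) = 20.4 servings → $8.16.
tempeh only: max(17/7, 10.2/2.6) = 3.923 servings → $4.12.
carrots + tempeh with both targets exact would need a negative amount; discard.
Cheapest feasible corner: $4.12.

$4.12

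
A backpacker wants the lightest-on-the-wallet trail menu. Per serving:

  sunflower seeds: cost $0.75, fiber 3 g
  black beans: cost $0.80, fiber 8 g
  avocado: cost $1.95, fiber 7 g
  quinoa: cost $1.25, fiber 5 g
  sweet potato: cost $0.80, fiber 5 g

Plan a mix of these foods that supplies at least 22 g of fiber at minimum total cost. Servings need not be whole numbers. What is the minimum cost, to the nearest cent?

Cost per g of fiber: black beans $0.1000, sweet potato $0.1600, sunflower seeds $0.2500, quinoa $0.2500, avocado $0.2786.
With no serving limits, use only black beans: 22 g / 8 g = 2.75 servings × $0.80 = $2.20.

$2.20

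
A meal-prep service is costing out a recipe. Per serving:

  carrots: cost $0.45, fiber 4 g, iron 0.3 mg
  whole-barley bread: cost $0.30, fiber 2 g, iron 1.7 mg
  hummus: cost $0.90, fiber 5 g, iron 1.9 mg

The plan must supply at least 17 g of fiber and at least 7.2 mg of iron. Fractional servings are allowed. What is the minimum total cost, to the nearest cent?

A basic optimal solution has at most two foods positive. Try each food alone and each pair with both targets met exactly.
carrots only: max(17/4, 7.2/0.3) = 24 servings → $10.80.
whole-barley bread only: max(17/2, 7.2/1.7) = 8.5 servings → $2.55.
hummus only: max(17/5, 7.2/1.9) = 3.789 servings → $3.41.
carrots + whole-barley bread with both tight: 2.339 servings and 3.823 servings → $2.20.
carrots + hummus: the both-tight solution has a negative serving — not a feasible corner.
whole-barley bread + hummus with both tight: 0.7872 servings and 3.085 servings → $3.01.
So the least-cost plan costs $2.20.

$2.20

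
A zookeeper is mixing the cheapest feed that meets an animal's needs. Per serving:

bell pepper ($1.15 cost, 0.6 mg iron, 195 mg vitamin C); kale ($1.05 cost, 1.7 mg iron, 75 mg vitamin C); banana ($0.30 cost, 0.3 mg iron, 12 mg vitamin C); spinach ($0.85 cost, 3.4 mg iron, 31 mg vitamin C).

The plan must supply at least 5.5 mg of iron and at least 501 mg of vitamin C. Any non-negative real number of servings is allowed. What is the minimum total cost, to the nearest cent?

$3.75

bell pepper only: max(5.5/0.6, 501/195) = 9.167 servings → $10.54.
kale only: max(5.5/1.7, 501/75) = 6.68 servings → $7.01.
banana only: max(5.5/0.3, 501/12) = 41.75 servings → $12.53.
spinach only: max(5.5/3.4, 501/31) = 16.16 servings → $13.74.
bell pepper + kale with both tight: 1.533 servings and 2.694 servings → $4.59.
bell pepper + banana with both tight: 1.643 servings and 15.05 servings → $6.40.
bell pepper + spinach with both tight: 2.379 servings and 1.198 servings → $3.75.
kale + banana: intersection lies outside the first quadrant.
kale + spinach with both targets exact would need a negative amount; discard.
banana + spinach: intersection lies outside the first quadrant.
Cheapest feasible corner: $3.75.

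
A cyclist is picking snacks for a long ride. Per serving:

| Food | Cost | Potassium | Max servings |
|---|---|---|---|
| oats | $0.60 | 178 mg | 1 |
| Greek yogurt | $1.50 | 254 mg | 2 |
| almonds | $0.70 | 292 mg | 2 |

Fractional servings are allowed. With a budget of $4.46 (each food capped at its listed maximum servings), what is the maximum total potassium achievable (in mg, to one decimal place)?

1178.6 mg

Potassium per dollar: almonds 417.1, oats 296.7, Greek yogurt 169.3.
Take 2 servings of almonds: spends $1.40, +584.0 mg potassium (running total 584.0 mg).
Take 1 serving of oats: spends $0.60, +178.0 mg potassium (running total 762.0 mg).
Take 1.64 servings of Greek yogurt: spends $2.46, +416.6 mg potassium (running total 1178.6 mg).
Greedy by best ratio exhausts the cost allowance optimally: 1178.6 mg.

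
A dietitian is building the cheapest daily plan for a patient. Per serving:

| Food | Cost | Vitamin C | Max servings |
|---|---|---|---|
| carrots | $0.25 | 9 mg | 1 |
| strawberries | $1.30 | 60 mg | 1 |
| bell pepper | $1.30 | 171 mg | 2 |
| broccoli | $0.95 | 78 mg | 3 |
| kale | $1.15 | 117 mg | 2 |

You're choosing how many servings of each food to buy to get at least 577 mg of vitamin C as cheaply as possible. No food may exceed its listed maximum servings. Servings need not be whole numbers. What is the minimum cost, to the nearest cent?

Cost per mg of vitamin C: bell pepper $0.0076, kale $0.0098, broccoli $0.0122, strawberries $0.0217, carrots $0.0278.
Take 2 servings of bell pepper: +342.0 mg vitamin C for $2.60 (total $2.60, still need 235.0 mg).
Take 2 servings of kale: +234.0 mg vitamin C for $2.30 (total $4.90, still need 1.0 mg).
Take 0.01282 servings of broccoli: +1.0 mg vitamin C for $0.01 (total $4.91, still need 0.0 mg).
Filling from the cheapest source first is optimal under one linear minimum: $4.91.

$4.91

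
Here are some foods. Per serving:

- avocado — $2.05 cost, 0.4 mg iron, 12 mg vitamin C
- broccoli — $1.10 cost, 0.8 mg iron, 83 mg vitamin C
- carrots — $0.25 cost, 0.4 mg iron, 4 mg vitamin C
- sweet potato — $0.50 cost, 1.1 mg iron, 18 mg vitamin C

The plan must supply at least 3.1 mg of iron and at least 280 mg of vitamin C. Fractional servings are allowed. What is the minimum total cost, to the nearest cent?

$3.82

The cheapest plan sits at a corner of the feasible region — with two constraints it uses at most two foods.
avocado only: max(3.1/0.4, 280/12) = 23.33 servings → $47.83.
broccoli only: max(3.1/0.8, 280/83) = 3.875 servings → $4.26.
carrots only: max(3.1/0.4, 280/4) = 70 servings → $17.50.
sweet potato only: max(3.1/1.1, 280/18) = 15.56 servings → $7.78.
avocado + broccoli with both tight: 1.411 servings and 3.169 servings → $6.38.
avocado + carrots with both targets exact would need a negative amount; discard.
avocado + sweet potato: intersection lies outside the first quadrant.
broccoli + carrots with both tight: 3.32 servings and 1.11 servings → $3.93.
broccoli + sweet potato with both tight: 3.28 servings and 0.433 servings → $3.82.
carrots + sweet potato: intersection lies outside the first quadrant.
The minimum over all feasible corners is $3.82.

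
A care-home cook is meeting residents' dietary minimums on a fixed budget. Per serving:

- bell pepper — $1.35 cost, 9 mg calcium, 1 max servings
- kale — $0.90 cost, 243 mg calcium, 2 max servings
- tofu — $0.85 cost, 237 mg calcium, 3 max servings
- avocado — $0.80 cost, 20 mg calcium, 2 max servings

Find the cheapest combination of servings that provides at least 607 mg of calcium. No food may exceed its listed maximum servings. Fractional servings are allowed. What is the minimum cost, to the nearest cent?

$2.18

Cost per mg of calcium: tofu $0.0036, kale $0.0037, avocado $0.0400, bell pepper $0.1500.
Take 2.561 servings of tofu: +607.0 mg calcium for $2.18 (total $2.18, still need 0.0 mg).
Greedy by cheapest-per-mg is optimal for a single linear constraint, so the minimum cost is $2.18.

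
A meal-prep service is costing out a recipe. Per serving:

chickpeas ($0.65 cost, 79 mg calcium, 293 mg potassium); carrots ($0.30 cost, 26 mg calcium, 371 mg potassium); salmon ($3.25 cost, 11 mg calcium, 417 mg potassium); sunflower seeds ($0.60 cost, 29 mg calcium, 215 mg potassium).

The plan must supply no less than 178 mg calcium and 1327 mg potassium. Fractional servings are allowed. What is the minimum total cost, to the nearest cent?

Compare the cost at each extreme point of the feasible region.
chickpeas only: max(178/79, 1327/293) = 4.529 servings → $2.94.
carrots only: max(178/26, 1327/371) = 6.846 servings → $2.05.
salmon only: max(178/11, 1327/417) = 16.18 servings → $52.59.
sunflower seeds only: max(178/29, 1327/215) = 6.172 servings → $3.70.
chickpeas + carrots with both tight: 1.454 servings and 2.429 servings → $1.67.
chickpeas + salmon with both tight: 2.006 servings and 1.773 servings → $7.06.
chickpeas + sunflower seeds: the both-tight solution has a negative serving — not a feasible corner.
carrots + salmon: the both-tight solution has a negative serving — not a feasible corner.
carrots + sunflower seeds with both tight: 0.04121 servings and 6.101 servings → $3.67.
salmon + sunflower seeds with both tight: 0.0219 servings and 6.13 servings → $3.75.
Cheapest feasible corner: $1.67.

$1.67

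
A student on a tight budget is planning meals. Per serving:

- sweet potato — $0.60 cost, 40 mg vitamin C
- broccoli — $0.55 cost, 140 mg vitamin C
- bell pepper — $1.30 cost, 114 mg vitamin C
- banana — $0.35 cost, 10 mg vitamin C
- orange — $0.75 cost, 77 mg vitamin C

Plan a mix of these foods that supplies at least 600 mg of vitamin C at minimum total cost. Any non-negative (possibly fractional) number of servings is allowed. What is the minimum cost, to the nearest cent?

$2.36

Cost per mg of vitamin C: broccoli $0.0039, orange $0.0097, bell pepper $0.0114, sweet potato $0.0150, banana $0.0350.
With no serving limits, use only broccoli: 600 mg / 140 mg = 4.286 servings × $0.55 = $2.36.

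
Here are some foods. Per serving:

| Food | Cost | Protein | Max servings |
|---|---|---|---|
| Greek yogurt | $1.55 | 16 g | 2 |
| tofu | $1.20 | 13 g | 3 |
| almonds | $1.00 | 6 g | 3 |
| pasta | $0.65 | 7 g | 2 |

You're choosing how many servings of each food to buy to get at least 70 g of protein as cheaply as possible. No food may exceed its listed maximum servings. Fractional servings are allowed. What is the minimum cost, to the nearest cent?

Cost per g of protein: tofu $0.0923, pasta $0.0929, Greek yogurt $0.0969, almonds $0.1667.
Take 3 servings of tofu: +39.0 g protein for $3.60 (total $3.60, still need 31.0 g).
Take 2 servings of pasta: +14.0 g protein for $1.30 (total $4.90, still need 17.0 g).
Take 1.062 servings of Greek yogurt: +17.0 g protein for $1.65 (total $6.55, still need 0.0 g).
Greedy by cheapest-per-g is optimal for a single linear constraint, so the minimum cost is $6.55.

$6.55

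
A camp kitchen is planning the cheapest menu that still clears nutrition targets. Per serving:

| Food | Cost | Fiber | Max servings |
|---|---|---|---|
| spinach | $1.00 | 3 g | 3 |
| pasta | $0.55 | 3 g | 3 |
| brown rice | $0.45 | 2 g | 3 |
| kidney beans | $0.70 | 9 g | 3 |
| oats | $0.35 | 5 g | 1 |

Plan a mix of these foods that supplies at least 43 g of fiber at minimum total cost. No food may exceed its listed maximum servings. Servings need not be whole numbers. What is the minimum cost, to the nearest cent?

Cost per g of fiber: oats $0.0700, kidney beans $0.0778, pasta $0.1833, brown rice $0.2250, spinach $0.3333.
Take 1 serving of oats: +5.0 g fiber for $0.35 (total $0.35, still need 38.0 g).
Take 3 servings of kidney beans: +27.0 g fiber for $2.10 (total $2.45, still need 11.0 g).
Take 3 servings of pasta: +9.0 g fiber for $1.65 (total $4.10, still need 2.0 g).
Take 1 serving of brown rice: +2.0 g fiber for $0.45 (total $4.55, still need 0.0 g).
Greedy by cheapest-per-g is optimal for a single linear constraint, so the minimum cost is $4.55.

$4.55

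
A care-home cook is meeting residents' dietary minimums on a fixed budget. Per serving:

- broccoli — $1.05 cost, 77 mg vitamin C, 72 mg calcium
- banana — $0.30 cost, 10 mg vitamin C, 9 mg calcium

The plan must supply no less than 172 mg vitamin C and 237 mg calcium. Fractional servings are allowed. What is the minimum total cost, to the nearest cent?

The cheapest plan sits at a corner of the feasible region — with two constraints it uses at most two foods.
broccoli only: max(172/77, 237/72) = 3.292 servings → $3.46.
banana only: max(172/10, 237/9) = 26.33 servings → $7.90.
broccoli + banana: intersection lies outside the first quadrant.
The minimum over all feasible corners is $3.46.

$3.46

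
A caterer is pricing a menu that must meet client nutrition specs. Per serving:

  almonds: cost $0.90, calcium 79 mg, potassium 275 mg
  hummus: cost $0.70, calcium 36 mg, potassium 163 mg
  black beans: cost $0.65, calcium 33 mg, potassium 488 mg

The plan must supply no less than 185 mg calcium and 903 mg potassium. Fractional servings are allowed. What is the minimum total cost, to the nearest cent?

$2.30

This is a tiny linear program; its minimum lies at a vertex of the feasible set. List the vertices and price them.
almonds only: max(185/79, 903/275) = 3.284 servings → $2.96.
hummus only: max(185/36, 903/163) = 5.54 servings → $3.88.
black beans only: max(185/33, 903/488) = 5.606 servings → $3.64.
almonds + hummus: the both-tight solution has a negative serving — not a feasible corner.
almonds + black beans with both tight: 2.052 servings and 0.6942 servings → $2.30.
hummus + black beans with both tight: 4.962 servings and 0.193 servings → $3.60.
Cheapest feasible corner: $2.30.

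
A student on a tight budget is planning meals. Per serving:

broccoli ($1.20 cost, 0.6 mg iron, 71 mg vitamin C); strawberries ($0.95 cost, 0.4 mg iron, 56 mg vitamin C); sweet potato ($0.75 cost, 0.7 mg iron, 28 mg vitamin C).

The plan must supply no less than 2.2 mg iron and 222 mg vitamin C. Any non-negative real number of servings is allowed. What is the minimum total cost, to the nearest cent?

$3.95

Minimising a linear cost over {iron ≥ 2.2, vitamin C ≥ 222, servings ≥ 0} — the optimum is at a vertex, using one or two foods.
broccoli only: max(2.2/0.6, 222/71) = 3.667 servings → $4.40.
strawberries only: max(2.2/0.4, 222/56) = 5.5 servings → $5.22.
sweet potato only: max(2.2/0.7, 222/28) = 7.929 servings → $5.95.
broccoli + strawberries with both targets exact would need a negative amount; discard.
broccoli + sweet potato with both tight: 2.851 servings and 0.6991 servings → $3.95.
strawberries + sweet potato with both tight: 3.35 servings and 1.229 servings → $4.10.
So the least-cost plan costs $3.95.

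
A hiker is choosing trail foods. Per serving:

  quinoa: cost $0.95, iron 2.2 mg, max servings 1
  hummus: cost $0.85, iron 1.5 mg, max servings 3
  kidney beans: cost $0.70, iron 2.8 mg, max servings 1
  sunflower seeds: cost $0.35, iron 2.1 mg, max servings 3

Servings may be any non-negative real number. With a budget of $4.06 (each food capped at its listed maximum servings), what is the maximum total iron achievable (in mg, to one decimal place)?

Iron per dollar: sunflower seeds 6, kidney beans 4, quinoa 2.316, hummus 1.765.
Take 3 servings of sunflower seeds: spends $1.05, +6.3 mg iron (running total 6.3 mg).
Take 1 serving of kidney beans: spends $0.70, +2.8 mg iron (running total 9.1 mg).
Take 1 serving of quinoa: spends $0.95, +2.2 mg iron (running total 11.3 mg).
Take 1.6 servings of hummus: spends $1.36, +2.4 mg iron (running total 13.7 mg).
Filling greedily by iron-per-dollar is optimal for one linear limit, giving 13.7 mg.

13.7 mg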